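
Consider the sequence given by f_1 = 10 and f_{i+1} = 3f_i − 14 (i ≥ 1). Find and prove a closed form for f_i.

Claim: f_i = 3^i + 7.

Base case: f_1 = 10, and 3^1 + 7 = 3 + 7 = 10.
Assume f_m = 3^m + 7 for some m ≥ 1.
Then f_{m+1} = 3f_m − 14 = 3·(3^m + 7) − 14 = 3^{m+1} + 21 − 14 = 3^{m+1} + 7.
Hence f_i = 3^i + 7 for every i ≥ 1, by induction.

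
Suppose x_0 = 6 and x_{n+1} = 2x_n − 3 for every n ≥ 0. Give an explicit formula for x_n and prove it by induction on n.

Claim: x_n = 3·2^n + 3.

Base case: x_0 = 6, and 3·2^0 + 3 = 3 + 3 = 6.
Assume x_r = 3·2^r + 3 for some r ≥ 0.
Then x_{r+1} = 2x_r − 3 = 2·(3·2^r + 3) − 3 = 6·2^r + 6 − 3 = 3·2^{r+1} + 3.
Hence x_n = 3·2^n + 3 for every n ≥ 0, by induction.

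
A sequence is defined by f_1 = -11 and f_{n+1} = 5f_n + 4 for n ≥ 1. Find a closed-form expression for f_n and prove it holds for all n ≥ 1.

Claim: f_n = -2·5^n − 1.

Base case: f_1 = -11, and -2·5^1 − 1 = -10 − 1 = -11.
Assume f_r = -2·5^r − 1 for some r ≥ 1.
Then f_{r+1} = 5f_r + 4 = 5·(-2·5^r − 1) + 4 = -10·5^r − 5 + 4 = -2·5^{r+1} − 1.
Hence f_n = -2·5^n − 1 for every n ≥ 1, by induction.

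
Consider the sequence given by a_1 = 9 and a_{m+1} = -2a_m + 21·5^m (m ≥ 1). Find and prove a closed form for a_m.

Claim: a_m = 3·(-2)^m + 3·5^m.

Base case: a_1 = 9, and 3·(-2)^1 + 3·5^1 = -6 + 15 = 9.
Assume a_r = 3·(-2)^r + 3·5^r for some r ≥ 1.
Then a_{r+1} = -2a_r + 21·5^r = -2·(3·(-2)^r + 3·5^r) + 21·5^r = 3·(-2)^{r+1} − 6·5^r + 21·5^r = 3·(-2)^{r+1} + 15·5^r = 3·(-2)^{r+1} + 3·5^{r+1}.
Hence a_m = 3·(-2)^m + 3·5^m for every m ≥ 1, by induction.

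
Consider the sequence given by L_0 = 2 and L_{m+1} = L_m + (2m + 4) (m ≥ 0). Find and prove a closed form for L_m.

Claim: L_m = m^2 + 3m + 2.

Base case: L_0 = 2, and 0^2 + 3·0 + 2 = 2.
Assume L_j = j^2 + 3j + 2.
Then L_{j+1} = L_j + (2j + 4) = (j^2 + 3j + 2) + (2j + 4) = j^2 + 5j + 6,
and (j+1)^2 + 3·(j+1) + 2 = j^2 + 5j + 6.
Hence L_m = m^2 + 3m + 2 for every m ≥ 0, by induction.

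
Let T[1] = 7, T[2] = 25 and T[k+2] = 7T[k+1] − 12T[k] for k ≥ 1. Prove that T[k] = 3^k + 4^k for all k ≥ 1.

Base cases: T[1] = 7 and 3^1 + 4^1 = 7; T[2] = 25 and 3^2 + 4^2 = 25.
Assume T[j] = 3^j + 4^j for all 1 ≤ j ≤ m, where m ≥ 2.
Then T[m+1] = 7T[m] − 12T[m−1] = 7·(3^m + 4^m) − 12·(3^{m−1} + 4^{m−1}) = (7·3 − 12)3^{m−1} + (7·4 − 12)4^{m−1} = 9·3^{m−1} + 16·4^{m−1} = 3^{m+1} + 4^{m+1}.
By strong induction, T[k] = 3^k + 4^k for all k ≥ 1.

T[k] = 3^k + 4^k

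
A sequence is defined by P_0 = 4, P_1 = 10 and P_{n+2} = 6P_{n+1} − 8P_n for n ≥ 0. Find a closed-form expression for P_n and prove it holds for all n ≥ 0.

Claim: P_n = 3·2^n + 4^n.

Base cases: P_0 = 4 and 3·2^0 + 4^0 = 4; P_1 = 10 and 3·2^1 + 4^1 = 10.
Assume P_i = 3·2^i + 4^i for all 0 ≤ i ≤ j, where j ≥ 1.
Then P_{j+1} = 6P_j − 8P_{j−1} = 6·(3·2^j + 4^j) − 8·(3·2^{j−1} + 4^{j−1}) = 3·(6·2 − 8)2^{j−1} + (6·4 − 8)4^{j−1} = 12·2^{j−1} + 16·4^{j−1} = 3·2^{j+1} + 4^{j+1}.
Hence P_n = 3·2^n + 4^n for every n ≥ 0, by strong induction.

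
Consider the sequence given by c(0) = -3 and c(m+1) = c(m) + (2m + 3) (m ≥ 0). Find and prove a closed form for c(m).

Claim: c(m) = m^2 + 2m − 3.

Base case: c(0) = -3, and 0^2 + 2·0 − 3 = -3.
Assume c(r) = r^2 + 2r − 3.
Then c(r+1) = c(r) + (2r + 3) = (r^2 + 2r − 3) + (2r + 3) = r^2 + 4r,
and (r+1)^2 + 2·(r+1) − 3 = r^2 + 4r.
By induction, c(m) = m^2 + 2m − 3 for all m ≥ 0.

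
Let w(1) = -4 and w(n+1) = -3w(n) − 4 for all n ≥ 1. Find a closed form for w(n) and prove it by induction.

Claim: w(n) = (-3)^n − 1.

Base case: w(1) = -4, and (-3)^1 − 1 = -3 − 1 = -4.
Assume w(m) = (-3)^m − 1 for some m ≥ 1.
Then w(m+1) = -3w(m) − 4 = -3·((-3)^m − 1) − 4 = -3·(-3)^m + 3 − 4 = (-3)^{m+1} − 1.
This completes the inductive step, so w(n) = (-3)^n − 1 for all n ≥ 1.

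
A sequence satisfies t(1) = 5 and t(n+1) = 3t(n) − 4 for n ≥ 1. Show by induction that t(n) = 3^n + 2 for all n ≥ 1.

Base case: t(1) = 5, and 3^1 + 2 = 3 + 2 = 5.
Assume t(m) = 3^m + 2 for some m ≥ 1.
Then t(m+1) = 3t(m) − 4 = 3·(3^m + 2) − 4 = 3^{m+1} + 6 − 4 = 3^{m+1} + 2.
By induction, t(n) = 3^n + 2 for all n ≥ 1.

t(n) = 3^n + 2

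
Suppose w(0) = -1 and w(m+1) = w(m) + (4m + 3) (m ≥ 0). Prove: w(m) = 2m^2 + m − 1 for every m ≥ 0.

Base case: w(0) = -1, and 2·0^2 + 0 − 1 = -1.
Assume w(k) = 2k^2 + k − 1.
Then w(k+1) = w(k) + (4k + 3) = (2k^2 + k − 1) + (4k + 3) = 2k^2 + 5k + 2,
and 2·(k+1)^2 + (k+1) − 1 = 2k^2 + 5k + 2.
This completes the inductive step, so w(m) = 2m^2 + m − 1 for all m ≥ 0.

w(m) = 2m^2 + m − 1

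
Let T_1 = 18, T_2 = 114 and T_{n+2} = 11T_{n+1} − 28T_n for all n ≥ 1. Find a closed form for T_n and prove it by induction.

Claim: T_n = 4^n + 2·7^n.

Base cases: T_1 = 18 and 4^1 + 2·7^1 = 18; T_2 = 114 and 4^2 + 2·7^2 = 114.
Assume T_j = 4^j + 2·7^j for all 1 ≤ j ≤ r, where r ≥ 2.
Then T_{r+1} = 11T_r − 28T_{r−1} = 11·(4^r + 2·7^r) − 28·(4^{r−1} + 2·7^{r−1}) = (11·4 − 28)4^{r−1} + 2·(11·7 − 28)7^{r−1} = 16·4^{r−1} + 98·7^{r−1} = 4^{r+1} + 2·7^{r+1}.
So the formula holds for r+1, and by strong induction T_n = 4^n + 2·7^n for all n ≥ 1.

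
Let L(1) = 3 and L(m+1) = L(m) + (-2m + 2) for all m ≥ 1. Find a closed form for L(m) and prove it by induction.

Claim: L(m) = -m^2 + 3m + 1.

Base case: L(1) = 3, and -1^2 + 3·1 + 1 = 3.
Assume L(j) = -j^2 + 3j + 1.
Then L(j+1) = L(j) + (-2j + 2) = (-j^2 + 3j + 1) + (-2j + 2) = -j^2 + j + 3,
and -(j+1)^2 + 3·(j+1) + 1 = -j^2 + j + 3.
By induction, L(m) = -m^2 + 3m + 1 for all m ≥ 1.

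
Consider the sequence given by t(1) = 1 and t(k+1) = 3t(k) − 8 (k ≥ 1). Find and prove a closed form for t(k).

Claim: t(k) = -3^k + 4.

Base case: t(1) = 1, and -3^1 + 4 = -3 + 4 = 1.
Assume t(j) = -3^j + 4 for some j ≥ 1.
Then t(j+1) = 3t(j) − 8 = 3·(-3^j + 4) − 8 = -3^{j+1} + 12 − 8 = -3^{j+1} + 4.
So the formula holds for j+1, and by induction t(k) = -3^k + 4 for all k ≥ 1.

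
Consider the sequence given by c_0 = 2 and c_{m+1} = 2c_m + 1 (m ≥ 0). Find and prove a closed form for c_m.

Claim: c_m = 3·2^m − 1.

Base case: c_0 = 2, and 3·2^0 − 1 = 3 − 1 = 2.
Assume c_r = 3·2^r − 1 for some r ≥ 0.
Then c_{r+1} = 2c_r + 1 = 2·(3·2^r − 1) + 1 = 6·2^r − 2 + 1 = 3·2^{r+1} − 1.
So the formula holds for r+1, and by induction c_m = 3·2^m − 1 for all m ≥ 0.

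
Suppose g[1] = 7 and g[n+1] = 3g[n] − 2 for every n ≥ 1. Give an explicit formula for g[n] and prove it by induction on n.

Claim: g[n] = 2·3^n + 1.

Base case: g[1] = 7, and 2·3^1 + 1 = 6 + 1 = 7.
Assume g[j] = 2·3^j + 1 for some j ≥ 1.
Then g[j+1] = 3g[j] − 2 = 3·(2·3^j + 1) − 2 = 6·3^j + 3 − 2 = 2·3^{j+1} + 1.
Hence g[n] = 2·3^n + 1 for every n ≥ 1, by induction.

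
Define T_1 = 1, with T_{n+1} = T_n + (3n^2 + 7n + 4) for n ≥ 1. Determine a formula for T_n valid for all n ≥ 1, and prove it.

Claim: T_n = n^3 + 2n^2 + n − 3.

Base case: T_1 = 1, and 1^3 + 2·1^2 + 1 − 3 = 1.
Assume T_m = m^3 + 2m^2 + m − 3.
Then T_{m+1} = T_m + (3m^2 + 7m + 4) = (m^3 + 2m^2 + m − 3) + (3m^2 + 7m + 4) = m^3 + 5m^2 + 8m + 1,
and (m+1)^3 + 2·(m+1)^2 + (m+1) − 3 = m^3 + 5m^2 + 8m + 1.
This completes the inductive step, so T_n = n^3 + 2n^2 + n − 3 for all n ≥ 1.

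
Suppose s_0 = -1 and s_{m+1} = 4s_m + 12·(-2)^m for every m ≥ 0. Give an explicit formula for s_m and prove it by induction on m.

Claim: s_m = 4^m − 2·(-2)^m.

Base case: s_0 = -1, and 4^0 − 2·(-2)^0 = 1 − 2 = -1.
Assume s_k = 4^k − 2·(-2)^k for some k ≥ 0.
Then s_{k+1} = 4s_k + 12·(-2)^k = 4·(4^k − 2·(-2)^k) + 12·(-2)^k = 4^{k+1} − 8·(-2)^k + 12·(-2)^k = 4^{k+1} + 4·(-2)^k = 4^{k+1} − 2·(-2)^{k+1}.
By induction, s_m = 4^m − 2·(-2)^m for all m ≥ 0.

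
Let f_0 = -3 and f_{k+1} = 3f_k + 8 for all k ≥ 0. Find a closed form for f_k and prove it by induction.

Claim: f_k = 3^k − 4.

Base case: f_0 = -3, and 3^0 − 4 = 1 − 4 = -3.
Assume f_j = 3^j − 4 for some j ≥ 0.
Then f_{j+1} = 3f_j + 8 = 3·(3^j − 4) + 8 = 3^{j+1} − 12 + 8 = 3^{j+1} − 4.
Hence f_k = 3^k − 4 for every k ≥ 0, by induction.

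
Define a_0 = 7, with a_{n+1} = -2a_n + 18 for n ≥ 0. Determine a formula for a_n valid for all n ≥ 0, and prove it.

Claim: a_n = (-2)^n + 6.

Base case: a_0 = 7, and (-2)^0 + 6 = 1 + 6 = 7.
Assume a_k = (-2)^k + 6 for some k ≥ 0.
Then a_{k+1} = -2a_k + 18 = -2·((-2)^k + 6) + 18 = -2·(-2)^k − 12 + 18 = (-2)^{k+1} + 6.
Hence a_n = (-2)^n + 6 for every n ≥ 0, by induction.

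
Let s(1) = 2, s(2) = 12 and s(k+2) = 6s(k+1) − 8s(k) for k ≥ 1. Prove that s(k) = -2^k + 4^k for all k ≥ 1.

Base cases: s(1) = 2 and -2^1 + 4^1 = 2; s(2) = 12 and -2^2 + 4^2 = 12.
Assume s(j) = -2^j + 4^j for all 1 ≤ j ≤ r, where r ≥ 2.
Then s(r+1) = 6s(r) − 8s(r−1) = 6·(-2^r + 4^r) − 8·(-2^{r−1} + 4^{r−1}) = -(6·2 − 8)2^{r−1} + (6·4 − 8)4^{r−1} = -4·2^{r−1} + 16·4^{r−1} = -2^{r+1} + 4^{r+1}.
This completes the inductive step, so s(k) = -2^k + 4^k for all k ≥ 1.

s(k) = -2^k + 4^k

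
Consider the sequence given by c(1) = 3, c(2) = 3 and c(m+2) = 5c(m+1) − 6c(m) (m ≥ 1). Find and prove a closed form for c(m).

Claim: c(m) = 3·2^m − 3^m.

Base cases: c(1) = 3 and 3·2^1 − 3^1 = 3; c(2) = 3 and 3·2^2 − 3^2 = 3.
Assume c(i) = 3·2^i − 3^i for all 1 ≤ i ≤ j, where j ≥ 2.
Then c(j+1) = 5c(j) − 6c(j−1) = 5·(3·2^j − 3^j) − 6·(3·2^{j−1} − 3^{j−1}) = 3·(5·2 − 6)2^{j−1} − (5·3 − 6)3^{j−1} = 12·2^{j−1} − 9·3^{j−1} = 3·2^{j+1} − 3^{j+1}.
By strong induction, c(m) = 3·2^m − 3^m for all m ≥ 1.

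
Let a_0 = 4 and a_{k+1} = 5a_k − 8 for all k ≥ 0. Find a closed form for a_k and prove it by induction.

Claim: a_k = 2·5^k + 2.

Base case: a_0 = 4, and 2·5^0 + 2 = 2 + 2 = 4.
Assume a_j = 2·5^j + 2 for some j ≥ 0.
Then a_{j+1} = 5a_j − 8 = 5·(2·5^j + 2) − 8 = 10·5^j + 10 − 8 = 2·5^{j+1} + 2.
This completes the inductive step, so a_k = 2·5^k + 2 for all k ≥ 0.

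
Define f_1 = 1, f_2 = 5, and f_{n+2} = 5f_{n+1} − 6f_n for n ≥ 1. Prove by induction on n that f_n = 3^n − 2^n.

Base cases: f_1 = 1 and 3^1 − 2^1 = 1; f_2 = 5 and 3^2 − 2^2 = 5.
Assume f_i = 3^i − 2^i for all 1 ≤ i ≤ j, where j ≥ 2.
Then f_{j+1} = 5f_j − 6f_{j−1} = 5·(3^j − 2^j) − 6·(3^{j−1} − 2^{j−1}) = (5·3 − 6)3^{j−1} − (5·2 − 6)2^{j−1} = 9·3^{j−1} − 4·2^{j−1} = 3^{j+1} − 2^{j+1}.
By strong induction, f_n = 3^n − 2^n for all n ≥ 1.

f_n = 3^n − 2^n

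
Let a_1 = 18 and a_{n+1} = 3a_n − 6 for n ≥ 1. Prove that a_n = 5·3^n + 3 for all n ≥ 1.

Base case: a_1 = 18, and 5·3^1 + 3 = 15 + 3 = 18.
Assume a_m = 5·3^m + 3 for some m ≥ 1.
Then a_{m+1} = 3a_m − 6 = 3·(5·3^m + 3) − 6 = 15·3^m + 9 − 6 = 5·3^{m+1} + 3.
By induction, a_n = 5·3^n + 3 for all n ≥ 1.

a_n = 5·3^n + 3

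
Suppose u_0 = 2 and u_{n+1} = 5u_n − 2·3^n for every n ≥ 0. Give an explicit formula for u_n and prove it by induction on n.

Claim: u_n = 5^n + 3^n.

Base case: u_0 = 2, and 5^0 + 3^0 = 1 + 1 = 2.
Assume u_j = 5^j + 3^j for some j ≥ 0.
Then u_{j+1} = 5u_j − 2·3^j = 5·(5^j + 3^j) − 2·3^j = 5^{j+1} + 5·3^j − 2·3^j = 5^{j+1} + 3·3^j = 5^{j+1} + 3^{j+1}.
Hence u_n = 5^n + 3^n for every n ≥ 0, by induction.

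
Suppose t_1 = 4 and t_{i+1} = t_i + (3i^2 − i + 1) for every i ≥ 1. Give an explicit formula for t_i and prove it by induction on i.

Claim: t_i = i^3 − 2i^2 + 2i + 3.

Base case: t_1 = 4, and 1^3 − 2·1^2 + 2·1 + 3 = 4.
Assume t_m = m^3 − 2m^2 + 2m + 3.
Then t_{m+1} = t_m + (3m^2 − m + 1) = (m^3 − 2m^2 + 2m + 3) + (3m^2 − m + 1) = m^3 + m^2 + m + 4,
and (m+1)^3 − 2·(m+1)^2 + 2·(m+1) + 3 = m^3 + m^2 + m + 4.
Hence t_i = i^3 − 2i^2 + 2i + 3 for every i ≥ 1, by induction.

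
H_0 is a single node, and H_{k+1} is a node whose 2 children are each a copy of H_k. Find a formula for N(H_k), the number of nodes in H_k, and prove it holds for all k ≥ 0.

Claim: N(H_k) = 2^{k+1} − 1.

Base case: N(H_0) = 1, and 2^{0+1} − 1 = 1.
Assume N(H_m) = 2^{m+1} − 1.
Then N(H_{m+1}) = 1 + 2N(H_m) = 1 + 2(2^{m+1} − 1) = 2^{m+2} − 2 + 1 = 2^{m+2} − 1.
This completes the inductive step, so N(H_k) = 2^{k+1} − 1 for all k ≥ 0.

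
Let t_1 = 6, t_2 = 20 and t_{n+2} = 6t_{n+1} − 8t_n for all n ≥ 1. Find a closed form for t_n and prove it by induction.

Claim: t_n = 4^n + 2^n.

Base cases: t_1 = 6 and 4^1 + 2^1 = 6; t_2 = 20 and 4^2 + 2^2 = 20.
Assume t_i = 4^i + 2^i for all 1 ≤ i ≤ j, where j ≥ 2.
Then t_{j+1} = 6t_j − 8t_{j−1} = 6·(4^j + 2^j) − 8·(4^{j−1} + 2^{j−1}) = (6·4 − 8)4^{j−1} + (6·2 − 8)2^{j−1} = 16·4^{j−1} + 4·2^{j−1} = 4^{j+1} + 2^{j+1}.
So the formula holds for j+1, and by strong induction t_n = 4^n + 2^n for all n ≥ 1.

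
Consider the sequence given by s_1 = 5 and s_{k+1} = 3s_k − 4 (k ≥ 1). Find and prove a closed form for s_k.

Claim: s_k = 3^k + 2.

Base case: s_1 = 5, and 3^1 + 2 = 3 + 2 = 5.
Assume s_m = 3^m + 2 for some m ≥ 1.
Then s_{m+1} = 3s_m − 4 = 3·(3^m + 2) − 4 = 3^{m+1} + 6 − 4 = 3^{m+1} + 2.
By induction, s_k = 3^k + 2 for all k ≥ 1.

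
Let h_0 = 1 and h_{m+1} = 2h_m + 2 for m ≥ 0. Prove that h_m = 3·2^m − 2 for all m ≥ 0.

Base case: h_0 = 1, and 3·2^0 − 2 = 3 − 2 = 1.
Assume h_k = 3·2^k − 2 for some k ≥ 0.
Then h_{k+1} = 2h_k + 2 = 2·(3·2^k − 2) + 2 = 6·2^k − 4 + 2 = 3·2^{k+1} − 2.
Hence h_m = 3·2^m − 2 for every m ≥ 0, by induction.

h_m = 3·2^m − 2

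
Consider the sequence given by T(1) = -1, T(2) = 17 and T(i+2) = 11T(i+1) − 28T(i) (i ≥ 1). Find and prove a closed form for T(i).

Claim: T(i) = 7^i − 2·4^i.

Base cases: T(1) = -1 and 7^1 − 2·4^1 = -1; T(2) = 17 and 7^2 − 2·4^2 = 17.
Assume T(j) = 7^j − 2·4^j for all 1 ≤ j ≤ m, where m ≥ 2.
Then T(m+1) = 11T(m) − 28T(m−1) = 11·(7^m − 2·4^m) − 28·(7^{m−1} − 2·4^{m−1}) = (11·7 − 28)7^{m−1} − 2·(11·4 − 28)4^{m−1} = 49·7^{m−1} − 32·4^{m−1} = 7^{m+1} − 2·4^{m+1}.
By strong induction, T(i) = 7^i − 2·4^i for all i ≥ 1.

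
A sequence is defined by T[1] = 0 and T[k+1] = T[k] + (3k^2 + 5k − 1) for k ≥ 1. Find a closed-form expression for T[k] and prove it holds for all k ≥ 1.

Claim: T[k] = k^3 + k^2 − 3k + 1.

Base case: T[1] = 0, and 1^3 + 1^2 − 3·1 + 1 = 0.
Assume T[m] = m^3 + m^2 − 3m + 1.
Then T[m+1] = T[m] + (3m^2 + 5m − 1) = (m^3 + m^2 − 3m + 1) + (3m^2 + 5m − 1) = m^3 + 4m^2 + 2m,
and (m+1)^3 + (m+1)^2 − 3·(m+1) + 1 = m^3 + 4m^2 + 2m.
By induction, T[k] = k^3 + k^2 − 3k + 1 for all k ≥ 1.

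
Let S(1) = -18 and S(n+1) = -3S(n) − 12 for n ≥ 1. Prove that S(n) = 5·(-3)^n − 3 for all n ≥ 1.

Base case: S(1) = -18, and 5·(-3)^1 − 3 = -15 − 3 = -18.
Assume S(m) = 5·(-3)^m − 3 for some m ≥ 1.
Then S(m+1) = -3S(m) − 12 = -3·(5·(-3)^m − 3) − 12 = -15·(-3)^m + 9 − 12 = 5·(-3)^{m+1} − 3.
Hence S(n) = 5·(-3)^n − 3 for every n ≥ 1, by induction.

S(n) = 5·(-3)^n − 3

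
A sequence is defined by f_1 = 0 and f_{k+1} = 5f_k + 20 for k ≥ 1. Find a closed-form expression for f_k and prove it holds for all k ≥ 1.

Claim: f_k = 5^k − 5.

Base case: f_1 = 0, and 5^1 − 5 = 5 − 5 = 0.
Assume f_r = 5^r − 5 for some r ≥ 1.
Then f_{r+1} = 5f_r + 20 = 5·(5^r − 5) + 20 = 5^{r+1} − 25 + 20 = 5^{r+1} − 5.
This completes the inductive step, so f_k = 5^k − 5 for all k ≥ 1.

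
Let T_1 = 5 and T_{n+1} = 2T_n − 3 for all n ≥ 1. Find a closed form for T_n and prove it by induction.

Claim: T_n = 2^n + 3.

Base case: T_1 = 5, and 2^1 + 3 = 2 + 3 = 5.
Assume T_j = 2^j + 3 for some j ≥ 1.
Then T_{j+1} = 2T_j − 3 = 2·(2^j + 3) − 3 = 2^{j+1} + 6 − 3 = 2^{j+1} + 3.
Hence T_n = 2^n + 3 for every n ≥ 1, by induction.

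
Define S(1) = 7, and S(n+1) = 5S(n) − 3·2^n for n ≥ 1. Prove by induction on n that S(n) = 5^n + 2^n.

Base case: S(1) = 7, and 5^1 + 2^1 = 5 + 2 = 7.
Assume S(r) = 5^r + 2^r for some r ≥ 1.
Then S(r+1) = 5S(r) − 3·2^r = 5·(5^r + 2^r) − 3·2^r = 5^{r+1} + 5·2^r − 3·2^r = 5^{r+1} + 2·2^r = 5^{r+1} + 2^{r+1}.
By induction, S(n) = 5^n + 2^n for all n ≥ 1.

S(n) = 5^n + 2^n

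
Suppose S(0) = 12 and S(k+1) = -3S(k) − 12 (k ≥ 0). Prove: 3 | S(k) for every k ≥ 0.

Base case: S(0) = 12 = 3·4, so 3 | S(0).
Assume 3 | S(j), so S(j) = 3t for some integer t.
Then S(j+1) = -3S(j) − 12 = -3·(3t) − 12 = 3(-3t − 4), so 3 | S(j+1).
By induction, 3 | S(k) for all k ≥ 0.

3 | S(k)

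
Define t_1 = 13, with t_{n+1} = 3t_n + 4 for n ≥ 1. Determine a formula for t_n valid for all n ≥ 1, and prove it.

Claim: t_n = 5·3^n − 2.

Base case: t_1 = 13, and 5·3^1 − 2 = 15 − 2 = 13.
Assume t_k = 5·3^k − 2 for some k ≥ 1.
Then t_{k+1} = 3t_k + 4 = 3·(5·3^k − 2) + 4 = 15·3^k − 6 + 4 = 5·3^{k+1} − 2.
So the formula holds for k+1, and by induction t_n = 5·3^n − 2 for all n ≥ 1.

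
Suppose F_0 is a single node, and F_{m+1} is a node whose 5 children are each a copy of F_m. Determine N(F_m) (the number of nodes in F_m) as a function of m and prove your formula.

Claim: N(F_m) = (5^{m+1} − 1)/4.

Base case: N(F_0) = 1, and (5^{0+1} − 1)/4 = 1.
Assume N(F_k) = (5^{k+1} − 1)/4.
Then N(F_{k+1}) = 1 + 5N(F_k) = 1 + 5·(5^{k+1} − 1)/4 = 1 + (5^{k+2} − 5)/4 = (4 + 5^{k+2} − 5)/4 = (5^{k+2} − 1)/4.
This completes the inductive step, so N(F_m) = (5^{m+1} − 1)/4 for all m ≥ 0.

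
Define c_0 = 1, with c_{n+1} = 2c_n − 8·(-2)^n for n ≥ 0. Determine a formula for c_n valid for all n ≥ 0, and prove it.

Claim: c_n = -2^n + 2·(-2)^n.

Base case: c_0 = 1, and -2^0 + 2·(-2)^0 = -1 + 2 = 1.
Assume c_k = -2^k + 2·(-2)^k for some k ≥ 0.
Then c_{k+1} = 2c_k − 8·(-2)^k = 2·(-2^k + 2·(-2)^k) − 8·(-2)^k = -2^{k+1} + 4·(-2)^k − 8·(-2)^k = -2^{k+1} − 4·(-2)^k = -2^{k+1} + 2·(-2)^{k+1}.
Hence c_n = -2^n + 2·(-2)^n for every n ≥ 0, by induction.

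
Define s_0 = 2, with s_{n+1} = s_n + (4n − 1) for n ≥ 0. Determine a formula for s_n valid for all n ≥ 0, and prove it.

Claim: s_n = 2n^2 − 3n + 2.

Base case: s_0 = 2, and 2·0^2 − 3·0 + 2 = 2.
Assume s_k = 2k^2 − 3k + 2.
Then s_{k+1} = s_k + (4k − 1) = (2k^2 − 3k + 2) + (4k − 1) = 2k^2 + k + 1,
and 2·(k+1)^2 − 3·(k+1) + 2 = 2k^2 + k + 1.
This completes the inductive step, so s_n = 2n^2 − 3n + 2 for all n ≥ 0.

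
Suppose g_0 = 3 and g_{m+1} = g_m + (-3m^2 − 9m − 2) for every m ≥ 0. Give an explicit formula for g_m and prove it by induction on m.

Claim: g_m = -m^3 − 3m^2 + 2m + 3.

Base case: g_0 = 3, and -0^3 − 3·0^2 + 2·0 + 3 = 3.
Assume g_k = -k^3 − 3k^2 + 2k + 3.
Then g_{k+1} = g_k + (-3k^2 − 9k − 2) = (-k^3 − 3k^2 + 2k + 3) + (-3k^2 − 9k − 2) = -k^3 − 6k^2 − 7k + 1,
and -(k+1)^3 − 3·(k+1)^2 + 2·(k+1) + 3 = -k^3 − 6k^2 − 7k + 1.
This completes the inductive step, so g_m = -m^3 − 3m^2 + 2m + 3 for all m ≥ 0.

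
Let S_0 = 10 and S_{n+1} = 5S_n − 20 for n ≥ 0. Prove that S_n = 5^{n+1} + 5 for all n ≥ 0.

Base case: S_0 = 10, and 5^{0+1} + 5 = 5 + 5 = 10.
Assume S_m = 5^{m+1} + 5 for some m ≥ 0.
Then S_{m+1} = 5S_m − 20 = 5·(5^{m+1} + 5) − 20 = 5^{m+2} + 25 − 20 = 5^{m+2} + 5.
By induction, S_n = 5^{n+1} + 5 for all n ≥ 0.

S_n = 5^{n+1} + 5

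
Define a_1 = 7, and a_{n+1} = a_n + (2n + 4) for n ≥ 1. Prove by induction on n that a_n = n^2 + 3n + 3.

Base case: a_1 = 7, and 1^2 + 3·1 + 3 = 7.
Assume a_m = m^2 + 3m + 3.
Then a_{m+1} = a_m + (2m + 4) = (m^2 + 3m + 3) + (2m + 4) = m^2 + 5m + 7,
and (m+1)^2 + 3·(m+1) + 3 = m^2 + 5m + 7.
Hence a_n = n^2 + 3n + 3 for every n ≥ 1, by induction.

a_n = n^2 + 3n + 3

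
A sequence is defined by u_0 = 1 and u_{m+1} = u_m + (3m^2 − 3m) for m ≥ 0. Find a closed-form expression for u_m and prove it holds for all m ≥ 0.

Claim: u_m = m^3 − 3m^2 + 2m + 1.

Base case: u_0 = 1, and 0^3 − 3·0^2 + 2·0 + 1 = 1.
Assume u_k = k^3 − 3k^2 + 2k + 1.
Then u_{k+1} = u_k + (3k^2 − 3k) = (k^3 − 3k^2 + 2k + 1) + (3k^2 − 3k) = k^3 − k + 1,
and (k+1)^3 − 3·(k+1)^2 + 2·(k+1) + 1 = k^3 − k + 1.
This completes the inductive step, so u_m = m^3 − 3m^2 + 2m + 1 for all m ≥ 0.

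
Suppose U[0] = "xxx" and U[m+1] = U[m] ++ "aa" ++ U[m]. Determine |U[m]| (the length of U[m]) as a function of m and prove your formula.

Claim: |U[m]| = 5·2^m − 2.

Base case: |U[0]| = 3, and 5·2^0 − 2 = 3.
Assume |U[j]| = 5·2^j − 2.
Then |U[j+1]| = |U[j]| + 2 + |U[j]| = 2|U[j]| + 2 = 2(5·2^j − 2) + 2 = 5·2^{j+1} − 4 + 2 = 5·2^{j+1} − 2.
By induction, |U[m]| = 5·2^m − 2 for all m ≥ 0.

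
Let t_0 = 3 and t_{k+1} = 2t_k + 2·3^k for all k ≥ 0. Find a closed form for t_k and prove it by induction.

Claim: t_k = 2^k + 2·3^k.

Base case: t_0 = 3, and 2^0 + 2·3^0 = 1 + 2 = 3.
Assume t_m = 2^m + 2·3^m for some m ≥ 0.
Then t_{m+1} = 2t_m + 2·3^m = 2·(2^m + 2·3^m) + 2·3^m = 2^{m+1} + 4·3^m + 2·3^m = 2^{m+1} + 6·3^m = 2^{m+1} + 2·3^{m+1}.
So the formula holds for m+1, and by induction t_k = 2^k + 2·3^k for all k ≥ 0.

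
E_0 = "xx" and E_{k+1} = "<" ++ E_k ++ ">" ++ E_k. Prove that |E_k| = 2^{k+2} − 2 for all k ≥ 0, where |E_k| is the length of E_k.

Base case: |E_0| = 2, and 2^{0+2} − 2 = 2.
Assume |E_m| = 2^{m+2} − 2.
Then |E_{m+1}| = 1 + |E_m| + 1 + |E_m| = 2|E_m| + 2 = 2(2^{m+2} − 2) + 2 = 2^{m+3} − 4 + 2 = 2^{m+3} − 2.
By induction, |E_k| = 2^{k+2} − 2 for all k ≥ 0.

|E_k| = 2^{k+2} − 2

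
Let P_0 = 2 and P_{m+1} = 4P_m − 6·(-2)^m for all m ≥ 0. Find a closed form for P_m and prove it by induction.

Claim: P_m = 4^m + (-2)^m.

Base case: P_0 = 2, and 4^0 + (-2)^0 = 1 + 1 = 2.
Assume P_k = 4^k + (-2)^k for some k ≥ 0.
Then P_{k+1} = 4P_k − 6·(-2)^k = 4·(4^k + (-2)^k) − 6·(-2)^k = 4^{k+1} + 4·(-2)^k − 6·(-2)^k = 4^{k+1} − 2·(-2)^k = 4^{k+1} + (-2)^{k+1}.
This completes the inductive step, so P_m = 4^m + (-2)^m for all m ≥ 0.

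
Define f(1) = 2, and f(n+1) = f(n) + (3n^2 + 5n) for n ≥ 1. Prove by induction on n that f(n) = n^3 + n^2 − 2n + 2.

Base case: f(1) = 2, and 1^3 + 1^2 − 2·1 + 2 = 2.
Assume f(r) = r^3 + r^2 − 2r + 2.
Then f(r+1) = f(r) + (3r^2 + 5r) = (r^3 + r^2 − 2r + 2) + (3r^2 + 5r) = r^3 + 4r^2 + 3r + 2,
and (r+1)^3 + (r+1)^2 − 2·(r+1) + 2 = r^3 + 4r^2 + 3r + 2.
Hence f(n) = n^3 + n^2 − 2n + 2 for every n ≥ 1, by induction.

f(n) = n^3 + n^2 − 2n + 2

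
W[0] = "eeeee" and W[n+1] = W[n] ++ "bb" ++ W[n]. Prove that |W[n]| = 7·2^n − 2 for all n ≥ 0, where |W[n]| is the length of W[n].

Base case: |W[0]| = 5, and 7·2^0 − 2 = 5.
Assume |W[j]| = 7·2^j − 2.
Then |W[j+1]| = |W[j]| + 2 + |W[j]| = 2|W[j]| + 2 = 2(7·2^j − 2) + 2 = 7·2^{j+1} − 4 + 2 = 7·2^{j+1} − 2.
So the formula holds for j+1, and by induction |W[n]| = 7·2^n − 2 for all n ≥ 0.

|W[n]| = 7·2^n − 2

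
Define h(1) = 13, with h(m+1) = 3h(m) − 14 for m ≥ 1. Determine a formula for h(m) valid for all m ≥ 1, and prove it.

Claim: h(m) = 2·3^m + 7.

Base case: h(1) = 13, and 2·3^1 + 7 = 6 + 7 = 13.
Assume h(j) = 2·3^j + 7 for some j ≥ 1.
Then h(j+1) = 3h(j) − 14 = 3·(2·3^j + 7) − 14 = 6·3^j + 21 − 14 = 2·3^{j+1} + 7.
So the formula holds for j+1, and by induction h(m) = 2·3^m + 7 for all m ≥ 1.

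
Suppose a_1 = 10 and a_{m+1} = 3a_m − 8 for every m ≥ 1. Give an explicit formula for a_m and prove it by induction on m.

Claim: a_m = 2·3^m + 4.

Base case: a_1 = 10, and 2·3^1 + 4 = 6 + 4 = 10.
Assume a_j = 2·3^j + 4 for some j ≥ 1.
Then a_{j+1} = 3a_j − 8 = 3·(2·3^j + 4) − 8 = 6·3^j + 12 − 8 = 2·3^{j+1} + 4.
By induction, a_m = 2·3^m + 4 for all m ≥ 1.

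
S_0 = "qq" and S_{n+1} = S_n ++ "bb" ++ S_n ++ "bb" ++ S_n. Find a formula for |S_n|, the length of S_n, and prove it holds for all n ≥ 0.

Claim: |S_n| = 4·3^n − 2.

Base case: |S_0| = 2, and 4·3^0 − 2 = 2.
Assume |S_j| = 4·3^j − 2.
Then |S_{j+1}| = 3|S_j| + 4 = 3(4·3^j − 2) + 4 = 4·3^{j+1} − 6 + 4 = 4·3^{j+1} − 2.
Hence |S_n| = 4·3^n − 2 for every n ≥ 0, by induction.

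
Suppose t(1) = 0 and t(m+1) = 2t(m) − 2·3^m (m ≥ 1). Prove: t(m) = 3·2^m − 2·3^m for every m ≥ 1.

Base case: t(1) = 0, and 3·2^1 − 2·3^1 = 6 − 6 = 0.
Assume t(r) = 3·2^r − 2·3^r for some r ≥ 1.
Then t(r+1) = 2t(r) − 2·3^r = 2·(3·2^r − 2·3^r) − 2·3^r = 3·2^{r+1} − 4·3^r − 2·3^r = 3·2^{r+1} − 6·3^r = 3·2^{r+1} − 2·3^{r+1}.
Hence t(m) = 3·2^m − 2·3^m for every m ≥ 1, by induction.

t(m) = 3·2^m − 2·3^m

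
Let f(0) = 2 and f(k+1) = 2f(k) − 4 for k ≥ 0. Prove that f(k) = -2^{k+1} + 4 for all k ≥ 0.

Base case: f(0) = 2, and -2^{0+1} + 4 = -2 + 4 = 2.
Assume f(r) = -2^{r+1} + 4 for some r ≥ 0.
Then f(r+1) = 2f(r) − 4 = 2·(-2^{r+1} + 4) − 4 = -2^{r+2} + 8 − 4 = -2^{r+2} + 4.
By induction, f(k) = -2^{k+1} + 4 for all k ≥ 0.

f(k) = -2^{k+1} + 4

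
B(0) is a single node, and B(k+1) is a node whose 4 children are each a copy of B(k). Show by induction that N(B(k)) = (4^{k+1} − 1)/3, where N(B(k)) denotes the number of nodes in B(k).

Base case: N(B(0)) = 1, and (4^{0+1} − 1)/3 = 1.
Assume N(B(j)) = (4^{j+1} − 1)/3.
Then N(B(j+1)) = 1 + 4N(B(j)) = 1 + 4·(4^{j+1} − 1)/3 = 1 + (4^{j+2} − 4)/3 = (3 + 4^{j+2} − 4)/3 = (4^{j+2} − 1)/3.
So the formula holds for j+1, and by induction N(B(k)) = (4^{k+1} − 1)/3 for all k ≥ 0.

N(B(k)) = (4^{k+1} − 1)/3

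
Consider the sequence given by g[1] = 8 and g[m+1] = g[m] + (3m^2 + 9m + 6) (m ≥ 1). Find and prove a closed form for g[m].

Claim: g[m] = m^3 + 3m^2 + 2m + 2.

Base case: g[1] = 8, and 1^3 + 3·1^2 + 2·1 + 2 = 8.
Assume g[j] = j^3 + 3j^2 + 2j + 2.
Then g[j+1] = g[j] + (3j^2 + 9j + 6) = (j^3 + 3j^2 + 2j + 2) + (3j^2 + 9j + 6) = j^3 + 6j^2 + 11j + 8,
and (j+1)^3 + 3·(j+1)^2 + 2·(j+1) + 2 = j^3 + 6j^2 + 11j + 8.
Hence g[m] = m^3 + 3m^2 + 2m + 2 for every m ≥ 1, by induction.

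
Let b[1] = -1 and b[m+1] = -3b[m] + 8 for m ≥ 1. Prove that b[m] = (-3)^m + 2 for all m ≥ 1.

Base case: b[1] = -1, and (-3)^1 + 2 = -3 + 2 = -1.
Assume b[k] = (-3)^k + 2 for some k ≥ 1.
Then b[k+1] = -3b[k] + 8 = -3·((-3)^k + 2) + 8 = -3·(-3)^k − 6 + 8 = (-3)^{k+1} + 2.
By induction, b[m] = (-3)^m + 2 for all m ≥ 1.

b[m] = (-3)^m + 2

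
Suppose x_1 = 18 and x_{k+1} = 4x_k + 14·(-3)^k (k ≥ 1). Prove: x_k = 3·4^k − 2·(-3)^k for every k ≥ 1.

Base case: x_1 = 18, and 3·4^1 − 2·(-3)^1 = 12 + 6 = 18.
Assume x_m = 3·4^m − 2·(-3)^m for some m ≥ 1.
Then x_{m+1} = 4x_m + 14·(-3)^m = 4·(3·4^m − 2·(-3)^m) + 14·(-3)^m = 3·4^{m+1} − 8·(-3)^m + 14·(-3)^m = 3·4^{m+1} + 6·(-3)^m = 3·4^{m+1} − 2·(-3)^{m+1}.
By induction, x_k = 3·4^k − 2·(-3)^k for all k ≥ 1.

x_k = 3·4^k − 2·(-3)^k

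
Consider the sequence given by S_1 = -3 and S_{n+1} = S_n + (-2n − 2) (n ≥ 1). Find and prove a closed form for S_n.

Claim: S_n = -n^2 − n − 1.

Base case: S_1 = -3, and -1^2 − 1 − 1 = -3.
Assume S_k = -k^2 − k − 1.
Then S_{k+1} = S_k + (-2k − 2) = (-k^2 − k − 1) + (-2k − 2) = -k^2 − 3k − 3,
and -(k+1)^2 − (k+1) − 1 = -k^2 − 3k − 3.
Hence S_n = -n^2 − n − 1 for every n ≥ 1, by induction.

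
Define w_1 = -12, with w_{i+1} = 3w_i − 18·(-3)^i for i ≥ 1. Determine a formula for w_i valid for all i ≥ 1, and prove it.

Claim: w_i = -3^i + 3·(-3)^i.

Base case: w_1 = -12, and -3^1 + 3·(-3)^1 = -3 − 9 = -12.
Assume w_r = -3^r + 3·(-3)^r for some r ≥ 1.
Then w_{r+1} = 3w_r − 18·(-3)^r = 3·(-3^r + 3·(-3)^r) − 18·(-3)^r = -3^{r+1} + 9·(-3)^r − 18·(-3)^r = -3^{r+1} − 9·(-3)^r = -3^{r+1} + 3·(-3)^{r+1}.
So the formula holds for r+1, and by induction w_i = -3^i + 3·(-3)^i for all i ≥ 1.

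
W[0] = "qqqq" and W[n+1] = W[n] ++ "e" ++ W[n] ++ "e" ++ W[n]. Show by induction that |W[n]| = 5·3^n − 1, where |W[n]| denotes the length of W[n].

Base case: |W[0]| = 4, and 5·3^0 − 1 = 4.
Assume |W[k]| = 5·3^k − 1.
Then |W[k+1]| = 3|W[k]| + 2 = 3(5·3^k − 1) + 2 = 5·3^{k+1} − 3 + 2 = 5·3^{k+1} − 1.
This completes the inductive step, so |W[n]| = 5·3^n − 1 for all n ≥ 0.

|W[n]| = 5·3^n − 1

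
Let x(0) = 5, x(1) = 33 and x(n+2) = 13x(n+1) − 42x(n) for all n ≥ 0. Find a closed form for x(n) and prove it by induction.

Claim: x(n) = 3·7^n + 2·6^n.

Base cases: x(0) = 5 and 3·7^0 + 2·6^0 = 5; x(1) = 33 and 3·7^1 + 2·6^1 = 33.
Assume x(j) = 3·7^j + 2·6^j for all 0 ≤ j ≤ r, where r ≥ 1.
Then x(r+1) = 13x(r) − 42x(r−1) = 13·(3·7^r + 2·6^r) − 42·(3·7^{r−1} + 2·6^{r−1}) = 3·(13·7 − 42)7^{r−1} + 2·(13·6 − 42)6^{r−1} = 147·7^{r−1} + 72·6^{r−1} = 3·7^{r+1} + 2·6^{r+1}.
So the formula holds for r+1, and by strong induction x(n) = 3·7^n + 2·6^n for all n ≥ 0.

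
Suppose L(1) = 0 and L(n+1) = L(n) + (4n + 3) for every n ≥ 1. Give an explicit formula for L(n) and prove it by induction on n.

Claim: L(n) = 2n^2 + n − 3.

Base case: L(1) = 0, and 2·1^2 + 1 − 3 = 0.
Assume L(j) = 2j^2 + j − 3.
Then L(j+1) = L(j) + (4j + 3) = (2j^2 + j − 3) + (4j + 3) = 2j^2 + 5j,
and 2·(j+1)^2 + (j+1) − 3 = 2j^2 + 5j.
By induction, L(n) = 2n^2 + n − 3 for all n ≥ 1.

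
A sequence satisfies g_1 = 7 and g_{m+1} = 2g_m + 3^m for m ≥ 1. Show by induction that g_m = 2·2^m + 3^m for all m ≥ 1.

Base case: g_1 = 7, and 2·2^1 + 3^1 = 4 + 3 = 7.
Assume g_k = 2·2^k + 3^k for some k ≥ 1.
Then g_{k+1} = 2g_k + 3^k = 2·(2·2^k + 3^k) + 3^k = 2·2^{k+1} + 2·3^k + 3^k = 2·2^{k+1} + 3·3^k = 2·2^{k+1} + 3^{k+1}.
By induction, g_m = 2·2^m + 3^m for all m ≥ 1.

g_m = 2·2^m + 3^m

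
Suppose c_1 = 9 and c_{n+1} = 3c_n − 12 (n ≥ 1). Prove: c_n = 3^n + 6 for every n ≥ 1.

Base case: c_1 = 9, and 3^1 + 6 = 3 + 6 = 9.
Assume c_k = 3^k + 6 for some k ≥ 1.
Then c_{k+1} = 3c_k − 12 = 3·(3^k + 6) − 12 = 3^{k+1} + 18 − 12 = 3^{k+1} + 6.
Hence c_n = 3^n + 6 for every n ≥ 1, by induction.

c_n = 3^n + 6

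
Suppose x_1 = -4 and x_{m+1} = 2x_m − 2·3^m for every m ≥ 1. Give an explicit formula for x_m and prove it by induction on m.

Claim: x_m = 2^m − 2·3^m.

Base case: x_1 = -4, and 2^1 − 2·3^1 = 2 − 6 = -4.
Assume x_j = 2^j − 2·3^j for some j ≥ 1.
Then x_{j+1} = 2x_j − 2·3^j = 2·(2^j − 2·3^j) − 2·3^j = 2^{j+1} − 4·3^j − 2·3^j = 2^{j+1} − 6·3^j = 2^{j+1} − 2·3^{j+1}.
This completes the inductive step, so x_m = 2^m − 2·3^m for all m ≥ 1.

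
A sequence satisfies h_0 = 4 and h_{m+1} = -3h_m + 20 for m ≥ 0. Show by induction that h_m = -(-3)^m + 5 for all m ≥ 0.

Base case: h_0 = 4, and -(-3)^0 + 5 = -1 + 5 = 4.
Assume h_r = -(-3)^r + 5 for some r ≥ 0.
Then h_{r+1} = -3h_r + 20 = -3·(-(-3)^r + 5) + 20 = 3·(-3)^r − 15 + 20 = -(-3)^{r+1} + 5.
Hence h_m = -(-3)^m + 5 for every m ≥ 0, by induction.

h_m = -(-3)^m + 5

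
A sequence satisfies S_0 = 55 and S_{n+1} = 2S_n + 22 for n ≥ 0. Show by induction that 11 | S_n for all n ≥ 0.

Base case: S_0 = 55 = 11·5, so 11 | S_0.
Assume 11 | S_j, so S_j = 11t for some integer t.
Then S_{j+1} = 2S_j + 22 = 2·(11t) + 22 = 11(2t + 2), so 11 | S_{j+1}.
This completes the inductive step, so 11 | S_n for all n ≥ 0.

11 | S_n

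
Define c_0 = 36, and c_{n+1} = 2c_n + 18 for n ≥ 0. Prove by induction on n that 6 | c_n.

Base case: c_0 = 36 = 6·6, so 6 | c_0.
Assume 6 | c_m, so c_m = 6t for some integer t.
Then c_{m+1} = 2c_m + 18 = 2·(6t) + 18 = 6(2t + 3), so 6 | c_{m+1}.
By induction, 6 | c_n for all n ≥ 0.

6 | c_n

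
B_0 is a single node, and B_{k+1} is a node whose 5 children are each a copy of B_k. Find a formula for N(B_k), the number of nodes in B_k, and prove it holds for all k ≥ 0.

Claim: N(B_k) = (5^{k+1} − 1)/4.

Base case: N(B_0) = 1, and (5^{0+1} − 1)/4 = 1.
Assume N(B_j) = (5^{j+1} − 1)/4.
Then N(B_{j+1}) = 1 + 5N(B_j) = 1 + 5·(5^{j+1} − 1)/4 = 1 + (5^{j+2} − 5)/4 = (4 + 5^{j+2} − 5)/4 = (5^{j+2} − 1)/4.
Hence N(B_k) = (5^{k+1} − 1)/4 for every k ≥ 0, by induction.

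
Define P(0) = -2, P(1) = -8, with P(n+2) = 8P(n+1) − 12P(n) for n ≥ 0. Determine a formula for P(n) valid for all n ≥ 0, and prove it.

Claim: P(n) = -6^n − 2^n.

Base cases: P(0) = -2 and -6^0 − 2^0 = -2; P(1) = -8 and -6^1 − 2^1 = -8.
Assume P(j) = -6^j − 2^j for all 0 ≤ j ≤ m, where m ≥ 1.
Then P(m+1) = 8P(m) − 12P(m−1) = 8·(-6^m − 2^m) − 12·(-6^{m−1} − 2^{m−1}) = -(8·6 − 12)6^{m−1} − (8·2 − 12)2^{m−1} = -36·6^{m−1} − 4·2^{m−1} = -6^{m+1} − 2^{m+1}.
This completes the inductive step, so P(n) = -6^n − 2^n for all n ≥ 0.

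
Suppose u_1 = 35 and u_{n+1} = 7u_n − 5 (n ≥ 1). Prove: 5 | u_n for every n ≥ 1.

Base case: u_1 = 35 = 5·7, so 5 | u_1.
Assume 5 | u_k, so u_k = 5t for some integer t.
Then u_{k+1} = 7u_k − 5 = 7·(5t) − 5 = 5(7t − 1), so 5 | u_{k+1}.
This completes the inductive step, so 5 | u_n for all n ≥ 1.

5 | u_n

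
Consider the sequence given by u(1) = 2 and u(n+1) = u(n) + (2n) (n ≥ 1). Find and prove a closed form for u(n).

Claim: u(n) = n^2 − n + 2.

Base case: u(1) = 2, and 1^2 − 1 + 2 = 2.
Assume u(m) = m^2 − m + 2.
Then u(m+1) = u(m) + (2m) = (m^2 − m + 2) + (2m) = m^2 + m + 2,
and (m+1)^2 − (m+1) + 2 = m^2 + m + 2.
By induction, u(n) = n^2 − n + 2 for all n ≥ 1.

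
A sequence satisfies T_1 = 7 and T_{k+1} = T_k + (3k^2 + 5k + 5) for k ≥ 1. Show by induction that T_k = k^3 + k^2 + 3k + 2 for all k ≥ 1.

Base case: T_1 = 7, and 1^3 + 1^2 + 3·1 + 2 = 7.
Assume T_r = r^3 + r^2 + 3r + 2.
Then T_{r+1} = T_r + (3r^2 + 5r + 5) = (r^3 + r^2 + 3r + 2) + (3r^2 + 5r + 5) = r^3 + 4r^2 + 8r + 7,
and (r+1)^3 + (r+1)^2 + 3·(r+1) + 2 = r^3 + 4r^2 + 8r + 7.
This completes the inductive step, so T_k = k^3 + k^2 + 3k + 2 for all k ≥ 1.

T_k = k^3 + k^2 + 3k + 2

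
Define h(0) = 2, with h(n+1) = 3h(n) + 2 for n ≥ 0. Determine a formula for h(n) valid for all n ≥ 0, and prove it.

Claim: h(n) = 3^{n+1} − 1.

Base case: h(0) = 2, and 3^{0+1} − 1 = 3 − 1 = 2.
Assume h(k) = 3^{k+1} − 1 for some k ≥ 0.
Then h(k+1) = 3h(k) + 2 = 3·(3^{k+1} − 1) + 2 = 3^{k+2} − 3 + 2 = 3^{k+2} − 1.
Hence h(n) = 3^{n+1} − 1 for every n ≥ 0, by induction.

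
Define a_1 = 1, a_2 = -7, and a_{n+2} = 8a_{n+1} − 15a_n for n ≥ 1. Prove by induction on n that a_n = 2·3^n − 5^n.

Base cases: a_1 = 1 and 2·3^1 − 5^1 = 1; a_2 = -7 and 2·3^2 − 5^2 = -7.
Assume a_j = 2·3^j − 5^j for all 1 ≤ j ≤ k, where k ≥ 2.
Then a_{k+1} = 8a_k − 15a_{k−1} = 8·(2·3^k − 5^k) − 15·(2·3^{k−1} − 5^{k−1}) = 2·(8·3 − 15)3^{k−1} − (8·5 − 15)5^{k−1} = 18·3^{k−1} − 25·5^{k−1} = 2·3^{k+1} − 5^{k+1}.
So the formula holds for k+1, and by strong induction a_n = 2·3^n − 5^n for all n ≥ 1.

a_n = 2·3^n − 5^n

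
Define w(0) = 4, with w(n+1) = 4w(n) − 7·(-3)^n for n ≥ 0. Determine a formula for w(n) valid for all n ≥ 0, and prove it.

Claim: w(n) = 3·4^n + (-3)^n.

Base case: w(0) = 4, and 3·4^0 + (-3)^0 = 3 + 1 = 4.
Assume w(m) = 3·4^m + (-3)^m for some m ≥ 0.
Then w(m+1) = 4w(m) − 7·(-3)^m = 4·(3·4^m + (-3)^m) − 7·(-3)^m = 3·4^{m+1} + 4·(-3)^m − 7·(-3)^m = 3·4^{m+1} − 3·(-3)^m = 3·4^{m+1} + (-3)^{m+1}.
By induction, w(n) = 3·4^n + (-3)^n for all n ≥ 0.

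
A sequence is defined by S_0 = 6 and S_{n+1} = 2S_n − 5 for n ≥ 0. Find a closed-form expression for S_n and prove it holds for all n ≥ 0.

Claim: S_n = 2^n + 5.

Base case: S_0 = 6, and 2^0 + 5 = 1 + 5 = 6.
Assume S_r = 2^r + 5 for some r ≥ 0.
Then S_{r+1} = 2S_r − 5 = 2·(2^r + 5) − 5 = 2^{r+1} + 10 − 5 = 2^{r+1} + 5.
This completes the inductive step, so S_n = 2^n + 5 for all n ≥ 0.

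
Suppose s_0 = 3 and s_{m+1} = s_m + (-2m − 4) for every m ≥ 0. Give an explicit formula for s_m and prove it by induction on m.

Claim: s_m = -m^2 − 3m + 3.

Base case: s_0 = 3, and -0^2 − 3·0 + 3 = 3.
Assume s_r = -r^2 − 3r + 3.
Then s_{r+1} = s_r + (-2r − 4) = (-r^2 − 3r + 3) + (-2r − 4) = -r^2 − 5r − 1,
and -(r+1)^2 − 3·(r+1) + 3 = -r^2 − 5r − 1.
Hence s_m = -m^2 − 3m + 3 for every m ≥ 0, by induction.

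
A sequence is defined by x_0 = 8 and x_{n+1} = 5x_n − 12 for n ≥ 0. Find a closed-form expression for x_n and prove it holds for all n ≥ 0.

Claim: x_n = 5^{n+1} + 3.

Base case: x_0 = 8, and 5^{0+1} + 3 = 5 + 3 = 8.
Assume x_r = 5^{r+1} + 3 for some r ≥ 0.
Then x_{r+1} = 5x_r − 12 = 5·(5^{r+1} + 3) − 12 = 5^{r+2} + 15 − 12 = 5^{r+2} + 3.
So the formula holds for r+1, and by induction x_n = 5^{n+1} + 3 for all n ≥ 0.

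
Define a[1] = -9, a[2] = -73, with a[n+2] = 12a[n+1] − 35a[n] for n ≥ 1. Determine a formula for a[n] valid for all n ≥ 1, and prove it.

Claim: a[n] = 5^n − 2·7^n.

Base cases: a[1] = -9 and 5^1 − 2·7^1 = -9; a[2] = -73 and 5^2 − 2·7^2 = -73.
Assume a[j] = 5^j − 2·7^j for all 1 ≤ j ≤ k, where k ≥ 2.
Then a[k+1] = 12a[k] − 35a[k−1] = 12·(5^k − 2·7^k) − 35·(5^{k−1} − 2·7^{k−1}) = (12·5 − 35)5^{k−1} − 2·(12·7 − 35)7^{k−1} = 25·5^{k−1} − 98·7^{k−1} = 5^{k+1} − 2·7^{k+1}.
Hence a[n] = 5^n − 2·7^n for every n ≥ 1, by strong induction.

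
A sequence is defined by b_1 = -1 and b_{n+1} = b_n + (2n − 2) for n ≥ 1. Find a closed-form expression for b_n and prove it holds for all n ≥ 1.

Claim: b_n = n^2 − 3n + 1.

Base case: b_1 = -1, and 1^2 − 3·1 + 1 = -1.
Assume b_m = m^2 − 3m + 1.
Then b_{m+1} = b_m + (2m − 2) = (m^2 − 3m + 1) + (2m − 2) = m^2 − m − 1,
and (m+1)^2 − 3·(m+1) + 1 = m^2 − m − 1.
Hence b_n = n^2 − 3n + 1 for every n ≥ 1, by induction.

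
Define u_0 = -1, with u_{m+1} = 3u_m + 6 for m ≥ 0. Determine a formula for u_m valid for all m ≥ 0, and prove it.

Claim: u_m = 2·3^m − 3.

Base case: u_0 = -1, and 2·3^0 − 3 = 2 − 3 = -1.
Assume u_j = 2·3^j − 3 for some j ≥ 0.
Then u_{j+1} = 3u_j + 6 = 3·(2·3^j − 3) + 6 = 6·3^j − 9 + 6 = 2·3^{j+1} − 3.
This completes the inductive step, so u_m = 2·3^m − 3 for all m ≥ 0.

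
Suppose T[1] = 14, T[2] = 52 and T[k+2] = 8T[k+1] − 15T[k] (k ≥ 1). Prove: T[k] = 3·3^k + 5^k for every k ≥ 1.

Base cases: T[1] = 14 and 3·3^1 + 5^1 = 14; T[2] = 52 and 3·3^2 + 5^2 = 52.
Assume T[j] = 3·3^j + 5^j for all 1 ≤ j ≤ r, where r ≥ 2.
Then T[r+1] = 8T[r] − 15T[r−1] = 8·(3·3^r + 5^r) − 15·(3·3^{r−1} + 5^{r−1}) = 3·(8·3 − 15)3^{r−1} + (8·5 − 15)5^{r−1} = 27·3^{r−1} + 25·5^{r−1} = 3·3^{r+1} + 5^{r+1}.
This completes the inductive step, so T[k] = 3·3^k + 5^k for all k ≥ 1.

T[k] = 3·3^k + 5^k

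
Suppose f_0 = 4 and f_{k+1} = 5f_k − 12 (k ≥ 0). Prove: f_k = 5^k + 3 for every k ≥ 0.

Base case: f_0 = 4, and 5^0 + 3 = 1 + 3 = 4.
Assume f_r = 5^r + 3 for some r ≥ 0.
Then f_{r+1} = 5f_r − 12 = 5·(5^r + 3) − 12 = 5^{r+1} + 15 − 12 = 5^{r+1} + 3.
By induction, f_k = 5^k + 3 for all k ≥ 0.

f_k = 5^k + 3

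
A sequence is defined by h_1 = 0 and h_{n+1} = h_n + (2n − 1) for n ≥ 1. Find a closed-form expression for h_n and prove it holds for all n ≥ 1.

Claim: h_n = n^2 − 2n + 1.

Base case: h_1 = 0, and 1^2 − 2·1 + 1 = 0.
Assume h_k = k^2 − 2k + 1.
Then h_{k+1} = h_k + (2k − 1) = (k^2 − 2k + 1) + (2k − 1) = k^2,
and (k+1)^2 − 2·(k+1) + 1 = k^2.
Hence h_n = n^2 − 2n + 1 for every n ≥ 1, by induction.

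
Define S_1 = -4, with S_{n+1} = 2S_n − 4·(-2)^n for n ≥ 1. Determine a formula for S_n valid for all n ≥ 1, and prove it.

Claim: S_n = -2^n + (-2)^n.

Base case: S_1 = -4, and -2^1 + (-2)^1 = -2 − 2 = -4.
Assume S_r = -2^r + (-2)^r for some r ≥ 1.
Then S_{r+1} = 2S_r − 4·(-2)^r = 2·(-2^r + (-2)^r) − 4·(-2)^r = -2^{r+1} + 2·(-2)^r − 4·(-2)^r = -2^{r+1} − 2·(-2)^r = -2^{r+1} + (-2)^{r+1}.
Hence S_n = -2^n + (-2)^n for every n ≥ 1, by induction.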